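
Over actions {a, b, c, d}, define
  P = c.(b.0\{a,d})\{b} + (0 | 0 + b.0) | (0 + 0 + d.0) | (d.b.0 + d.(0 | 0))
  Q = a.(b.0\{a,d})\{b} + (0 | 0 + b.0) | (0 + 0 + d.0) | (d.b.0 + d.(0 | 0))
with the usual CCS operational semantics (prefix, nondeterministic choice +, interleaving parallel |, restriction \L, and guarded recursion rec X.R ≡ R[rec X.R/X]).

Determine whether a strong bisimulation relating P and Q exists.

NO

LTS(P): 17 reachable states
  p0 = c.(b.0\{a,d})\{b} + (0 | 0 + b.0) | (0 + 0 + d.0) | (d.b.0 + d.(0 | 0)) → --b--▸ p1, --c--▸ p2, --d--▸ p3, --d--▸ p4, --d--▸ p5
  p1 = 0 | (0 + 0 + d.0) | (d.b.0 + d.(0 | 0)) → --d--▸ p6, --d--▸ p7, --d--▸ p8
  p2 = (b.0\{a,d})\{b} → (no moves)
  p3 = (0 | 0 + b.0) | (0 + 0 + d.0) | (0 | 0) → --b--▸ p6, --d--▸ p9
  p4 = (0 | 0 + b.0) | (0 + 0 + d.0) | b.0 → --b--▸ p10, --b--▸ p7, --d--▸ p11
  p5 = (0 | 0 + b.0) | 0 | (d.b.0 + d.(0 | 0)) → --b--▸ p8, --d--▸ p11, --d--▸ p9
  p6 = 0 | (0 + 0 + d.0) | (0 | 0) → --d--▸ p12
  p7 = 0 | (0 + 0 + d.0) | b.0 → --b--▸ p13, --d--▸ p14
  p8 = 0 | 0 | (d.b.0 + d.(0 | 0)) → --d--▸ p12, --d--▸ p14
  p9 = (0 | 0 + b.0) | 0 | (0 | 0) → --b--▸ p12
  p10 = (0 | 0 + b.0) | (0 + 0 + d.0) | 0 → --b--▸ p13, --d--▸ p15
  p11 = (0 | 0 + b.0) | 0 | b.0 → --b--▸ p14, --b--▸ p15
  p12 = 0 | 0 | (0 | 0) → (no moves)
  p13 = 0 | (0 + 0 + d.0) | 0 → --d--▸ p16
  p14 = 0 | 0 | b.0 → --b--▸ p16
  p15 = (0 | 0 + b.0) | 0 | 0 → --b--▸ p16
  p16 = 0 | 0 | 0 → (no moves)
LTS(Q): 17 reachable states
  q0 = a.(b.0\{a,d})\{b} + (0 | 0 + b.0) | (0 + 0 + d.0) | (d.b.0 + d.(0 | 0)) → --a--▸ q1, --b--▸ q2, --d--▸ q3, --d--▸ q4, --d--▸ q5
  q1 = (b.0\{a,d})\{b} → (no moves)
  q2 = 0 | (0 + 0 + d.0) | (d.b.0 + d.(0 | 0)) → --d--▸ q6, --d--▸ q7, --d--▸ q8
  q3 = (0 | 0 + b.0) | (0 + 0 + d.0) | (0 | 0) → --b--▸ q6, --d--▸ q9
  q4 = (0 | 0 + b.0) | (0 + 0 + d.0) | b.0 → --b--▸ q10, --b--▸ q7, --d--▸ q11
  q5 = (0 | 0 + b.0) | 0 | (d.b.0 + d.(0 | 0)) → --b--▸ q8, --d--▸ q11, --d--▸ q9
  q6 = 0 | (0 + 0 + d.0) | (0 | 0) → --d--▸ q12
  q7 = 0 | (0 + 0 + d.0) | b.0 → --b--▸ q13, --d--▸ q14
  q8 = 0 | 0 | (d.b.0 + d.(0 | 0)) → --d--▸ q12, --d--▸ q14
  q9 = (0 | 0 + b.0) | 0 | (0 | 0) → --b--▸ q12
  q10 = (0 | 0 + b.0) | (0 + 0 + d.0) | 0 → --b--▸ q13, --d--▸ q15
  q11 = (0 | 0 + b.0) | 0 | b.0 → --b--▸ q14, --b--▸ q15
  q12 = 0 | 0 | (0 | 0) → (no moves)
  q13 = 0 | (0 + 0 + d.0) | 0 → --d--▸ q16
  q14 = 0 | 0 | b.0 → --b--▸ q16
  q15 = (0 | 0 + b.0) | 0 | 0 → --b--▸ q16
  q16 = 0 | 0 | 0 → (no moves)
Partition-refinement fixed point:
  B0 = {p0}
  B1 = {p1, q2}
  B2 = {p10, p3, p7, q10, q3, q7}
  B3 = {p13, p6, q13, q6}
  B4 = {p12, p16, p2, q1, q12, q16}
  B5 = {p14, p15, p9, q14, q15, q9}
  B6 = {p8, q8}
  B7 = {p5, q5}
  B8 = {p11, q11}
  B9 = {p4, q4}
  B10 = {q0}
p0 ∈ B0, q0 ∈ B10 → different blocks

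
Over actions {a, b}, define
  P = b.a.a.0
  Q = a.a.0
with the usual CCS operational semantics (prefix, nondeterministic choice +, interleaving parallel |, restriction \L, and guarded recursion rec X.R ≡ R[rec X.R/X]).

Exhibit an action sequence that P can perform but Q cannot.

b

P's transition system — 4 states:
  m0 = b.a.a.0 | -b-> m1
  m1 = a.a.0 | -a-> m2
  m2 = a.0 | -a-> m3
  m3 = 0 | ·
Q's transition system — 3 states:
  n0 = a.a.0 | -a-> n1
  n1 = a.0 | -a-> n2
  n2 = 0 | ·
Trace ⟨b⟩ through P, begin at {m0}:
  after b @ step 1: {m1}
  ✓ P
Trace ⟨b⟩ through Q, begin at {n0}:
  after b @ step 1: ∅ (Q stuck)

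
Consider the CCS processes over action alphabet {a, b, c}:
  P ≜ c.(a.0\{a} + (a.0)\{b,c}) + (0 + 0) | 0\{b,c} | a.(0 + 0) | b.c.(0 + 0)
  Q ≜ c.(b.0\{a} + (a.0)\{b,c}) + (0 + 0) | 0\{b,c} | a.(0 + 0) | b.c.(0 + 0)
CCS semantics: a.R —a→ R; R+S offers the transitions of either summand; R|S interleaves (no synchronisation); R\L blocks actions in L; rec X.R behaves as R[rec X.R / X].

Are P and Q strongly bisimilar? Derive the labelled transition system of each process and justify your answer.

NO

Reachable graph of P (9 states):
  m0 = c.(a.0\{a} + (a.0)\{b,c}) + (0 + 0) | 0\{b,c} | a.(0 + 0) | b.c.(0 + 0) → ··a··> m1, ··b··> m2, ··c··> m3
  m1 = (0 + 0) | 0\{b,c} | (0 + 0) | b.c.(0 + 0) → ··b··> m4
  m2 = (0 + 0) | 0\{b,c} | a.(0 + 0) | c.(0 + 0) → ··a··> m4, ··c··> m5
  m3 = a.0\{a} + (a.0)\{b,c} → ··a··> m6, ··a··> m7
  m4 = (0 + 0) | 0\{b,c} | (0 + 0) | c.(0 + 0) → ··c··> m8
  m5 = (0 + 0) | 0\{b,c} | a.(0 + 0) | (0 + 0) → ··a··> m8
  m6 = 0\{a} → stopped
  m7 = 0\{b,c} → stopped
  m8 = (0 + 0) | 0\{b,c} | (0 + 0) | (0 + 0) → stopped
Reachable graph of Q (9 states):
  n0 = c.(b.0\{a} + (a.0)\{b,c}) + (0 + 0) | 0\{b,c} | a.(0 + 0) | b.c.(0 + 0) → ··a··> n1, ··b··> n2, ··c··> n3
  n1 = (0 + 0) | 0\{b,c} | (0 + 0) | b.c.(0 + 0) → ··b··> n4
  n2 = (0 + 0) | 0\{b,c} | a.(0 + 0) | c.(0 + 0) → ··a··> n4, ··c··> n5
  n3 = b.0\{a} + (a.0)\{b,c} → ··a··> n6, ··b··> n7
  n4 = (0 + 0) | 0\{b,c} | (0 + 0) | c.(0 + 0) → ··c··> n8
  n5 = (0 + 0) | 0\{b,c} | a.(0 + 0) | (0 + 0) → ··a··> n8
  n6 = 0\{b,c} → stopped
  n7 = 0\{a} → stopped
  n8 = (0 + 0) | 0\{b,c} | (0 + 0) | (0 + 0) → stopped
Bisimilarity quotient blocks:
  B0 = {m0}
  B1 = {m3, m5, n5}
  B2 = {m6, m7, m8, n6, n7, n8}
  B3 = {m1, n1}
  B4 = {m4, n4}
  B5 = {m2, n2}
  B6 = {n0}
  B7 = {n3}
m0 ∈ B0, n0 ∈ B6 → different blocks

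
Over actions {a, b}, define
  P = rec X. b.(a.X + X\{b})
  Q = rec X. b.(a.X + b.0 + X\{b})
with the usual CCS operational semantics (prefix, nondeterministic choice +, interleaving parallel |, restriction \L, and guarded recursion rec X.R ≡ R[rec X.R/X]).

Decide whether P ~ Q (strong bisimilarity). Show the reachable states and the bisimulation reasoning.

NO

Reachable graph of P (2 states):
  m0 = rec X. b.(a.X + X\{b}) | -b-> m1
  m1 = a.(rec X. b.(a.X + X\{b})) + (rec X. b.(a.X + X\{b}))\{b} | -a-> m0
Reachable graph of Q (3 states):
  n0 = rec X. b.(a.X + b.0 + X\{b}) | -b-> n1
  n1 = a.(rec X. b.(a.X + b.0 + X\{b})) + b.0 + (rec X. b.(a.X + b.0 + X\{b}))\{b} | -a-> n0, -b-> n2
  n2 = 0 | deadlocked
Bisimilarity quotient blocks:
  B0 = {m0}
  B1 = {m1}
  B2 = {n0}
  B3 = {n1}
  B4 = {n2}
m0 ∈ B0, n0 ∈ B2 → different blocks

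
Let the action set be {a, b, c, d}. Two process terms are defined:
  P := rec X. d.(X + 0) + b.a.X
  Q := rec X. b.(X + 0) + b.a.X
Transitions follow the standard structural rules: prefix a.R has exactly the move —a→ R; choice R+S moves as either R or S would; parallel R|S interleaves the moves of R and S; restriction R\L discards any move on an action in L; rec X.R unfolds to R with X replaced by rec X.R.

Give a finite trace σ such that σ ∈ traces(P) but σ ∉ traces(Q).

P's transition system — 3 states:
  m0 = rec X. d.(X + 0) + b.a.X has moves -b-> m1, -d-> m2
  m1 = a.(rec X. d.(X + 0) + b.a.X) has moves -a-> m0
  m2 = (rec X. d.(X + 0) + b.a.X) + 0 has moves -b-> m1, -d-> m2
Q's transition system — 3 states:
  n0 = rec X. b.(X + 0) + b.a.X has moves -b-> n1, -b-> n2
  n1 = (rec X. b.(X + 0) + b.a.X) + 0 has moves -b-> n1, -b-> n2
  n2 = a.(rec X. b.(X + 0) + b.a.X) has moves -a-> n0
Run σ = ⟨d⟩ on P: start {m0}
  [1] d ⇒ {m2}
  P completes σ.
Run σ = ⟨d⟩ on Q: start {n0}
  [1] d ⇒ ∅ (Q stuck)

d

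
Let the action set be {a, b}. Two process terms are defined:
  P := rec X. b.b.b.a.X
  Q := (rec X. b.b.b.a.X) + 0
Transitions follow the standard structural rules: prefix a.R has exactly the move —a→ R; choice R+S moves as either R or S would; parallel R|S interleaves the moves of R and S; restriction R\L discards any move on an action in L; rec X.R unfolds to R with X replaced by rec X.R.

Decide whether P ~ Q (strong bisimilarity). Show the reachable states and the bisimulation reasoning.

YES

LTS(P): 4 reachable states
  p0 = rec X. b.b.b.a.X :: --b--▸ p1
  p1 = b.b.a.(rec X. b.b.b.a.X) :: --b--▸ p2
  p2 = b.a.(rec X. b.b.b.a.X) :: --b--▸ p3
  p3 = a.(rec X. b.b.b.a.X) :: --a--▸ p0
LTS(Q): 5 reachable states
  q0 = (rec X. b.b.b.a.X) + 0 :: --b--▸ q1
  q1 = b.b.a.(rec X. b.b.b.a.X) :: --b--▸ q2
  q2 = b.a.(rec X. b.b.b.a.X) :: --b--▸ q3
  q3 = a.(rec X. b.b.b.a.X) :: --a--▸ q4
  q4 = rec X. b.b.b.a.X :: --b--▸ q1
Bisimilarity quotient blocks:
  B0 = {p0, q0, q4}
  B1 = {p1, q1}
  B2 = {p2, q2}
  B3 = {p3, q3}
p0 ∈ B0, q0 ∈ B0 → same block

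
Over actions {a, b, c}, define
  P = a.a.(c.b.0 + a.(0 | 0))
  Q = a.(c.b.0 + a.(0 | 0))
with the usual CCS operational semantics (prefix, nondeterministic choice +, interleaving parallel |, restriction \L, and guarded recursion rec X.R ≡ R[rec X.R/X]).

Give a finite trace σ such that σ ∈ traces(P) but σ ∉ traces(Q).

aaa

LTS(P): 6 reachable states
  u0 = a.a.(c.b.0 + a.(0 | 0)) → =a=> u1
  u1 = a.(c.b.0 + a.(0 | 0)) → =a=> u2
  u2 = c.b.0 + a.(0 | 0) → =a=> u3, =c=> u4
  u3 = 0 | 0 → (no moves)
  u4 = b.0 → =b=> u5
  u5 = 0 → (no moves)
LTS(Q): 5 reachable states
  v0 = a.(c.b.0 + a.(0 | 0)) → =a=> v1
  v1 = c.b.0 + a.(0 | 0) → =a=> v2, =c=> v3
  v2 = 0 | 0 → (no moves)
  v3 = b.0 → =b=> v4
  v4 = 0 → (no moves)
Trace ⟨aaa⟩ through P, begin at {u0}:
  after a @ step 1: {u1}
  after a @ step 2: {u2}
  after a @ step 3: {u3}
  P completes σ.
Trace ⟨aaa⟩ through Q, begin at {v0}:
  after a @ step 1: {v1}
  after a @ step 2: {v2}
  after a @ step 3: no successor for Q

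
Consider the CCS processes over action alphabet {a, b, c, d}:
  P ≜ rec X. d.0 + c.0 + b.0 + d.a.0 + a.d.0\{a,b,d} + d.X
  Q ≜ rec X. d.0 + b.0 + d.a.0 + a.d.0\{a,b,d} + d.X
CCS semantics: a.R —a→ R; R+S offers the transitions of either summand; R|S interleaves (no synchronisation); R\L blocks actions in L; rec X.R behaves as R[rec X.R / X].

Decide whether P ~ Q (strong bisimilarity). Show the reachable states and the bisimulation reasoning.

Reachable graph of P (5 states):
  m0 = rec X. d.0 + c.0 + b.0 + d.a.0 + a.d.0\{a,b,d} + d.X :: ··a··> m1, ··b··> m2, ··c··> m2, ··d··> m0, ··d··> m2, ··d··> m3
  m1 = d.0\{a,b,d} :: ··d··> m4
  m2 = 0 :: ·
  m3 = a.0 :: ··a··> m2
  m4 = 0\{a,b,d} :: ·
Reachable graph of Q (5 states):
  n0 = rec X. d.0 + b.0 + d.a.0 + a.d.0\{a,b,d} + d.X :: ··a··> n1, ··b··> n2, ··d··> n0, ··d··> n2, ··d··> n3
  n1 = d.0\{a,b,d} :: ··d··> n4
  n2 = 0 :: ·
  n3 = a.0 :: ··a··> n2
  n4 = 0\{a,b,d} :: ·
Partition-refinement fixed point:
  B0 = {m0}
  B1 = {m2, m4, n2, n4}
  B2 = {m3, n3}
  B3 = {m1, n1}
  B4 = {n0}
m0 ∈ B0, n0 ∈ B4 → different blocks

NO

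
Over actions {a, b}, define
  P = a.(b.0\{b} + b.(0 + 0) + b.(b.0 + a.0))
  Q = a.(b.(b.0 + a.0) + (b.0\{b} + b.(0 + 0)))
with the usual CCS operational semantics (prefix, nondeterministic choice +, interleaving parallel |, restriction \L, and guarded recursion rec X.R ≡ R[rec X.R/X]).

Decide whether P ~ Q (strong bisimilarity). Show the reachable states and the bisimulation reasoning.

P ~ Q

Reachable graph of P (6 states):
  u0 = a.(b.0\{b} + b.(0 + 0) + b.(b.0 + a.0)) | —a→ u1
  u1 = b.0\{b} + b.(0 + 0) + b.(b.0 + a.0) | —b→ u2, —b→ u3, —b→ u4
  u2 = 0 + 0 | (no moves)
  u3 = 0\{b} | (no moves)
  u4 = b.0 + a.0 | —a→ u5, —b→ u5
  u5 = 0 | (no moves)
Reachable graph of Q (6 states):
  v0 = a.(b.(b.0 + a.0) + (b.0\{b} + b.(0 + 0))) | —a→ v1
  v1 = b.(b.0 + a.0) + (b.0\{b} + b.(0 + 0)) | —b→ v2, —b→ v3, —b→ v4
  v2 = 0 + 0 | (no moves)
  v3 = 0\{b} | (no moves)
  v4 = b.0 + a.0 | —a→ v5, —b→ v5
  v5 = 0 | (no moves)
Partition-refinement fixed point:
  B0 = {u0, v0}
  B1 = {u1, v1}
  B2 = {u2, u3, u5, v2, v3, v5}
  B3 = {u4, v4}
u0 ∈ B0, v0 ∈ B0 → same block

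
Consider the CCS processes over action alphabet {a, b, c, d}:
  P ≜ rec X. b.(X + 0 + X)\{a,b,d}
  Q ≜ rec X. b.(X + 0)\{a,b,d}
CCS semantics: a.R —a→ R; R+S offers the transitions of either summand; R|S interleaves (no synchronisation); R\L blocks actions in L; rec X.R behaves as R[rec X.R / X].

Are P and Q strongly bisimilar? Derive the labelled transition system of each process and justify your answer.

bisimilar

P's transition system — 2 states:
  p0 = rec X. b.(X + 0 + X)\{a,b,d} ⊢ —b→ p1
  p1 = ((rec X. b.(X + 0 + X)\{a,b,d}) + 0 + (rec X. b.(X + 0 + X)\{a,b,d}))\{a,b,d} ⊢ deadlocked
Q's transition system — 2 states:
  q0 = rec X. b.(X + 0)\{a,b,d} ⊢ —b→ q1
  q1 = ((rec X. b.(X + 0)\{a,b,d}) + 0)\{a,b,d} ⊢ deadlocked
Coarsest stable partition (strong bisimilarity classes):
  B0 = {p0, q0}
  B1 = {p1, q1}
p0 ∈ B0, q0 ∈ B0 → same block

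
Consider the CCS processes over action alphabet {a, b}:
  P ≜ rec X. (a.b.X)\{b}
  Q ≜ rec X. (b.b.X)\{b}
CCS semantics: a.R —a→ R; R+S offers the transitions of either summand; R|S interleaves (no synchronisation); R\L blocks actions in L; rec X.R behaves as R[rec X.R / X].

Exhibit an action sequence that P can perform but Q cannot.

Reachable graph of P (2 states):
  p0 = rec X. (a.b.X)\{b} ⊢ --a--▸ p1
  p1 = (b.(rec X. (a.b.X)\{b}))\{b} ⊢ (no moves)
Reachable graph of Q (1 states):
  q0 = rec X. (b.b.X)\{b} ⊢ (no moves)
Trace ⟨a⟩ through P, begin at {p0}:
  [1] a ⇒ {p1}
  — P admits the full trace.
Trace ⟨a⟩ through Q, begin at {q0}:
  [1] a ⇒ no successor for Q

a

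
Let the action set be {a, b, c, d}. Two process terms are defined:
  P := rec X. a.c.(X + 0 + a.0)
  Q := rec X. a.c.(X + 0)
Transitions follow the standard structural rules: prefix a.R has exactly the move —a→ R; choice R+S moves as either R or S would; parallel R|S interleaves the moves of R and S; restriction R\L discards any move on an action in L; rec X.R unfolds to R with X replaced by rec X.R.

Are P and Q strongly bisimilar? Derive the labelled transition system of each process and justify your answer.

not bisimilar

Reachable graph of P (4 states):
  p0 = rec X. a.c.(X + 0 + a.0) :: —a→ p1
  p1 = c.((rec X. a.c.(X + 0 + a.0)) + 0 + a.0) :: —c→ p2
  p2 = (rec X. a.c.(X + 0 + a.0)) + 0 + a.0 :: —a→ p1, —a→ p3
  p3 = 0 :: ∅
Reachable graph of Q (3 states):
  q0 = rec X. a.c.(X + 0) :: —a→ q1
  q1 = c.((rec X. a.c.(X + 0)) + 0) :: —c→ q2
  q2 = (rec X. a.c.(X + 0)) + 0 :: —a→ q1
Partition-refinement fixed point:
  B0 = {p0}
  B1 = {p1}
  B2 = {p2}
  B3 = {p3}
  B4 = {q0, q2}
  B5 = {q1}
p0 ∈ B0, q0 ∈ B4 → different blocks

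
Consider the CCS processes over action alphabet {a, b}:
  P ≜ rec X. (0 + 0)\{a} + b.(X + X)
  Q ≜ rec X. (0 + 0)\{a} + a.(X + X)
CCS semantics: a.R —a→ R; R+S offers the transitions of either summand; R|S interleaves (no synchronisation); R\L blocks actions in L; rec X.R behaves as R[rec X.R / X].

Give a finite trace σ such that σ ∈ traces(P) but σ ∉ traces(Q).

b

Reachable graph of P (2 states):
  s0 = rec X. (0 + 0)\{a} + b.(X + X) :: =b=> s1
  s1 = (rec X. (0 + 0)\{a} + b.(X + X)) + (rec X. (0 + 0)\{a} + b.(X + X)) :: =b=> s1
Reachable graph of Q (2 states):
  t0 = rec X. (0 + 0)\{a} + a.(X + X) :: =a=> t1
  t1 = (rec X. (0 + 0)\{a} + a.(X + X)) + (rec X. (0 + 0)\{a} + a.(X + X)) :: =a=> t1
Trace ⟨b⟩ through P, begin at {s0}:
  step 1 (b): {s1}
  P completes σ.
Trace ⟨b⟩ through Q, begin at {t0}:
  step 1 (b): ∅ (Q stuck)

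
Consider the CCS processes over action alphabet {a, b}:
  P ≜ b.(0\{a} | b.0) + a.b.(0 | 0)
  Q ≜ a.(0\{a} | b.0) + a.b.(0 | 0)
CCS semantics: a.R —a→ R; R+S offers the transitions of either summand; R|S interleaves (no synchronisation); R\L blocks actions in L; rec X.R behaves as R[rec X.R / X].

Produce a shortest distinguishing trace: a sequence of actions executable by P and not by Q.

b

LTS(P): 5 reachable states
  m0 = b.(0\{a} | b.0) + a.b.(0 | 0) :: ··a··> m1, ··b··> m2
  m1 = b.(0 | 0) :: ··b··> m3
  m2 = 0\{a} | b.0 :: ··b··> m4
  m3 = 0 | 0 :: deadlocked
  m4 = 0\{a} | 0 :: deadlocked
LTS(Q): 5 reachable states
  n0 = a.(0\{a} | b.0) + a.b.(0 | 0) :: ··a··> n1, ··a··> n2
  n1 = 0\{a} | b.0 :: ··b··> n3
  n2 = b.(0 | 0) :: ··b··> n4
  n3 = 0\{a} | 0 :: deadlocked
  n4 = 0 | 0 :: deadlocked
Trace ⟨b⟩ through P, begin at {m0}:
  after b @ step 1: {m2}
  — P admits the full trace.
Trace ⟨b⟩ through Q, begin at {n0}:
  after b @ step 1: no successor for Q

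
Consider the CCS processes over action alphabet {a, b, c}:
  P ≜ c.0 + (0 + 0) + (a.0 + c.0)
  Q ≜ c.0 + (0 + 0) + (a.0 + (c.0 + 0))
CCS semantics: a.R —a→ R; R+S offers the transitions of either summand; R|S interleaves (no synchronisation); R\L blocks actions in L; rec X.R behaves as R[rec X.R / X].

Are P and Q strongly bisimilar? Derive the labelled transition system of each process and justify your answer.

P's transition system — 2 states:
  s0 = c.0 + (0 + 0) + (a.0 + c.0) has moves —a→ s1, —c→ s1
  s1 = 0 has moves (no moves)
Q's transition system — 2 states:
  t0 = c.0 + (0 + 0) + (a.0 + (c.0 + 0)) has moves —a→ t1, —c→ t1
  t1 = 0 has moves (no moves)
Bisimilarity quotient blocks:
  B0 = {s0, t0}
  B1 = {s1, t1}
s0 ∈ B0, t0 ∈ B0 → same block

P ~ Q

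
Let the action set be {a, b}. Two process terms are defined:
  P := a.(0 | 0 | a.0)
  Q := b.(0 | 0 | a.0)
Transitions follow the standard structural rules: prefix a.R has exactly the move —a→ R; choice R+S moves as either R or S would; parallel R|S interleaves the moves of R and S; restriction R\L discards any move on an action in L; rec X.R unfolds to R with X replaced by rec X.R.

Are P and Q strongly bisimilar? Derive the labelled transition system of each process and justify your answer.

Reachable graph of P (3 states):
  u0 = a.(0 | 0 | a.0) | -a-> u1
  u1 = 0 | 0 | a.0 | -a-> u2
  u2 = 0 | 0 | 0 | ·
Reachable graph of Q (3 states):
  v0 = b.(0 | 0 | a.0) | -b-> v1
  v1 = 0 | 0 | a.0 | -a-> v2
  v2 = 0 | 0 | 0 | ·
Coarsest stable partition (strong bisimilarity classes):
  B0 = {u0}
  B1 = {u1, v1}
  B2 = {u2, v2}
  B3 = {v0}
u0 ∈ B0, v0 ∈ B3 → different blocks

P ≁ Q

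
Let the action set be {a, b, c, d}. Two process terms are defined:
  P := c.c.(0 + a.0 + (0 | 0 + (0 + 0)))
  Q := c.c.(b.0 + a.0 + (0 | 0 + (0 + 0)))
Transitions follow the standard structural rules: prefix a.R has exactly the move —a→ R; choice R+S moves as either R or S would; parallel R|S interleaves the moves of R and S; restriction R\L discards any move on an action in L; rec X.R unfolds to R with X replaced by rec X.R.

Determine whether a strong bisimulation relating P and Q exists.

P's transition system — 4 states:
  m0 = c.c.(0 + a.0 + (0 | 0 + (0 + 0))) | —c→ m1
  m1 = c.(0 + a.0 + (0 | 0 + (0 + 0))) | —c→ m2
  m2 = 0 + a.0 + (0 | 0 + (0 + 0)) | —a→ m3
  m3 = 0 | (no moves)
Q's transition system — 4 states:
  n0 = c.c.(b.0 + a.0 + (0 | 0 + (0 + 0))) | —c→ n1
  n1 = c.(b.0 + a.0 + (0 | 0 + (0 + 0))) | —c→ n2
  n2 = b.0 + a.0 + (0 | 0 + (0 + 0)) | —a→ n3, —b→ n3
  n3 = 0 | (no moves)
Coarsest stable partition (strong bisimilarity classes):
  B0 = {m0}
  B1 = {m1}
  B2 = {m2}
  B3 = {m3, n3}
  B4 = {n0}
  B5 = {n1}
  B6 = {n2}
m0 ∈ B0, n0 ∈ B4 → different blocks

P ≁ Q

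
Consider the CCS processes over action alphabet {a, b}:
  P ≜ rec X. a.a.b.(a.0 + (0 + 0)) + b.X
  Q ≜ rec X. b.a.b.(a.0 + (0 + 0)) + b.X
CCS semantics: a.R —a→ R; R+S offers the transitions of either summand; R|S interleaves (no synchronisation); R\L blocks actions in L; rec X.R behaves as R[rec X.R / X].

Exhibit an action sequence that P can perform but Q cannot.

LTS(P): 5 reachable states
  s0 = rec X. a.a.b.(a.0 + (0 + 0)) + b.X ⊢ —a→ s1, —b→ s0
  s1 = a.b.(a.0 + (0 + 0)) ⊢ —a→ s2
  s2 = b.(a.0 + (0 + 0)) ⊢ —b→ s3
  s3 = a.0 + (0 + 0) ⊢ —a→ s4
  s4 = 0 ⊢ ∅
LTS(Q): 5 reachable states
  t0 = rec X. b.a.b.(a.0 + (0 + 0)) + b.X ⊢ —b→ t0, —b→ t1
  t1 = a.b.(a.0 + (0 + 0)) ⊢ —a→ t2
  t2 = b.(a.0 + (0 + 0)) ⊢ —b→ t3
  t3 = a.0 + (0 + 0) ⊢ —a→ t4
  t4 = 0 ⊢ ∅
Executing a from P (initial set {s0}):
  step 1 (a): {s1}
  P completes σ.
Executing a from Q (initial set {t0}):
  step 1 (a): no successor for Q

a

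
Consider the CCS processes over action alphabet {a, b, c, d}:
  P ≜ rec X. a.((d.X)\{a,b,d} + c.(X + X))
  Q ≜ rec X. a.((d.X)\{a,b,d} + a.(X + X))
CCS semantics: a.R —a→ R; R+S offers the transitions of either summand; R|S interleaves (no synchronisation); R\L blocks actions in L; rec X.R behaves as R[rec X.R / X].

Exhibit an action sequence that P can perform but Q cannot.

P's transition system — 3 states:
  p0 = rec X. a.((d.X)\{a,b,d} + c.(X + X)) → --a--▸ p1
  p1 = (d.(rec X. a.((d.X)\{a,b,d} + c.(X + X))))\{a,b,d} + c.((rec X. a.((d.X)\{a,b,d} + c.(X + X))) + (rec X. a.((d.X)\{a,b,d} + c.(X + X)))) → --c--▸ p2
  p2 = (rec X. a.((d.X)\{a,b,d} + c.(X + X))) + (rec X. a.((d.X)\{a,b,d} + c.(X + X))) → --a--▸ p1
Q's transition system — 3 states:
  q0 = rec X. a.((d.X)\{a,b,d} + a.(X + X)) → --a--▸ q1
  q1 = (d.(rec X. a.((d.X)\{a,b,d} + a.(X + X))))\{a,b,d} + a.((rec X. a.((d.X)\{a,b,d} + a.(X + X))) + (rec X. a.((d.X)\{a,b,d} + a.(X + X)))) → --a--▸ q2
  q2 = (rec X. a.((d.X)\{a,b,d} + a.(X + X))) + (rec X. a.((d.X)\{a,b,d} + a.(X + X))) → --a--▸ q1
Executing ac from P (initial set {p0}):
  after a @ step 1: {p1}
  after c @ step 2: {p2}
  — P admits the full trace.
Executing ac from Q (initial set {q0}):
  after a @ step 1: {q1}
  after c @ step 2: ∅  — Q cannot continue

ac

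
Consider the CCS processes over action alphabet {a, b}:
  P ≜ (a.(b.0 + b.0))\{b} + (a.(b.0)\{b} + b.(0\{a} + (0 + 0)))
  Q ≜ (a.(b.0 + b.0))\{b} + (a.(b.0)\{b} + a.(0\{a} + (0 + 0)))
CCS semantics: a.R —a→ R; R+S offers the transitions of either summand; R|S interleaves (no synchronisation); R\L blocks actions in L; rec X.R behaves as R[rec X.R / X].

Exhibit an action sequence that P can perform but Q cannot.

P's transition system — 4 states:
  s0 = (a.(b.0 + b.0))\{b} + (a.(b.0)\{b} + b.(0\{a} + (0 + 0))) | —a→ s1, —a→ s2, —b→ s3
  s1 = (b.0 + b.0)\{b} | ∅
  s2 = (b.0)\{b} | ∅
  s3 = 0\{a} + (0 + 0) | ∅
Q's transition system — 4 states:
  t0 = (a.(b.0 + b.0))\{b} + (a.(b.0)\{b} + a.(0\{a} + (0 + 0))) | —a→ t1, —a→ t2, —a→ t3
  t1 = (b.0 + b.0)\{b} | ∅
  t2 = (b.0)\{b} | ∅
  t3 = 0\{a} + (0 + 0) | ∅
Executing b from P (initial set {s0}):
  after b @ step 1: {s3}
  ✓ P
Executing b from Q (initial set {t0}):
  after b @ step 1: ∅ (Q stuck)

b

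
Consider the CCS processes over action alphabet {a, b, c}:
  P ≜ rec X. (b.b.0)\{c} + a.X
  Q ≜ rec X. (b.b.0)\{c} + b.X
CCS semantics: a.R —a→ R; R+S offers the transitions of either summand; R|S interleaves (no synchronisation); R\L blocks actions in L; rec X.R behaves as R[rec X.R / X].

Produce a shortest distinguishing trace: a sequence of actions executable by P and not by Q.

a

LTS(P): 3 reachable states
  s0 = rec X. (b.b.0)\{c} + a.X :: =a=> s0, =b=> s1
  s1 = (b.0)\{c} :: =b=> s2
  s2 = 0\{c} :: (no moves)
LTS(Q): 3 reachable states
  t0 = rec X. (b.b.0)\{c} + b.X :: =b=> t0, =b=> t1
  t1 = (b.0)\{c} :: =b=> t2
  t2 = 0\{c} :: (no moves)
Trace ⟨a⟩ through P, begin at {s0}:
  step 1 (a): {s0}
  P completes σ.
Trace ⟨a⟩ through Q, begin at {t0}:
  step 1 (a): ∅  — Q cannot continue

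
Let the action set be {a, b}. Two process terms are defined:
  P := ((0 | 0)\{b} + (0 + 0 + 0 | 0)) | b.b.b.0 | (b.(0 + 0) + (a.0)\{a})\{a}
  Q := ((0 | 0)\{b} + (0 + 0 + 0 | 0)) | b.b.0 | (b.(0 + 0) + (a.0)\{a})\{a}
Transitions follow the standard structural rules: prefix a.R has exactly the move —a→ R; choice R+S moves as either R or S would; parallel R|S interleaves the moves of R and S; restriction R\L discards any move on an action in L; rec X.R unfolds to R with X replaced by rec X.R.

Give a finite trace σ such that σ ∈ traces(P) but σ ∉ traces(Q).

bbbb

P's transition system — 8 states:
  m0 = ((0 | 0)\{b} + (0 + 0 + 0 | 0)) | b.b.b.0 | (b.(0 + 0) + (a.0)\{a})\{a} ⊢ --b--▸ m1, --b--▸ m2
  m1 = ((0 | 0)\{b} + (0 + 0 + 0 | 0)) | b.b.0 | (b.(0 + 0) + (a.0)\{a})\{a} ⊢ --b--▸ m3, --b--▸ m4
  m2 = ((0 | 0)\{b} + (0 + 0 + 0 | 0)) | b.b.b.0 | (0 + 0)\{a} ⊢ --b--▸ m4
  m3 = ((0 | 0)\{b} + (0 + 0 + 0 | 0)) | b.0 | (b.(0 + 0) + (a.0)\{a})\{a} ⊢ --b--▸ m5, --b--▸ m6
  m4 = ((0 | 0)\{b} + (0 + 0 + 0 | 0)) | b.b.0 | (0 + 0)\{a} ⊢ --b--▸ m6
  m5 = ((0 | 0)\{b} + (0 + 0 + 0 | 0)) | 0 | (b.(0 + 0) + (a.0)\{a})\{a} ⊢ --b--▸ m7
  m6 = ((0 | 0)\{b} + (0 + 0 + 0 | 0)) | b.0 | (0 + 0)\{a} ⊢ --b--▸ m7
  m7 = ((0 | 0)\{b} + (0 + 0 + 0 | 0)) | 0 | (0 + 0)\{a} ⊢ ∅
Q's transition system — 6 states:
  n0 = ((0 | 0)\{b} + (0 + 0 + 0 | 0)) | b.b.0 | (b.(0 + 0) + (a.0)\{a})\{a} ⊢ --b--▸ n1, --b--▸ n2
  n1 = ((0 | 0)\{b} + (0 + 0 + 0 | 0)) | b.0 | (b.(0 + 0) + (a.0)\{a})\{a} ⊢ --b--▸ n3, --b--▸ n4
  n2 = ((0 | 0)\{b} + (0 + 0 + 0 | 0)) | b.b.0 | (0 + 0)\{a} ⊢ --b--▸ n4
  n3 = ((0 | 0)\{b} + (0 + 0 + 0 | 0)) | 0 | (b.(0 + 0) + (a.0)\{a})\{a} ⊢ --b--▸ n5
  n4 = ((0 | 0)\{b} + (0 + 0 + 0 | 0)) | b.0 | (0 + 0)\{a} ⊢ --b--▸ n5
  n5 = ((0 | 0)\{b} + (0 + 0 + 0 | 0)) | 0 | (0 + 0)\{a} ⊢ ∅
Trace ⟨bbbb⟩ through P, begin at {m0}:
  [1] b ⇒ {m1, m2}
  [2] b ⇒ {m3, m4}
  [3] b ⇒ {m5, m6}
  [4] b ⇒ {m7}
  — P admits the full trace.
Trace ⟨bbbb⟩ through Q, begin at {n0}:
  [1] b ⇒ {n1, n2}
  [2] b ⇒ {n3, n4}
  [3] b ⇒ {n5}
  [4] b ⇒ no successor for Q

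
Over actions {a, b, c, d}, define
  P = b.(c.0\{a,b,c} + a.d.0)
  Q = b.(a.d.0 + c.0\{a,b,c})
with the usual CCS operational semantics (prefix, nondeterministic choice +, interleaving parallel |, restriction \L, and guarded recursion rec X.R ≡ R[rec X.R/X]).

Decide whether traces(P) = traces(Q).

P's transition system — 5 states:
  m0 = b.(c.0\{a,b,c} + a.d.0) :: -b-> m1
  m1 = c.0\{a,b,c} + a.d.0 :: -a-> m2, -c-> m3
  m2 = d.0 :: -d-> m4
  m3 = 0\{a,b,c} :: ·
  m4 = 0 :: ·
Q's transition system — 5 states:
  n0 = b.(a.d.0 + c.0\{a,b,c}) :: -b-> n1
  n1 = a.d.0 + c.0\{a,b,c} :: -a-> n2, -c-> n3
  n2 = d.0 :: -d-> n4
  n3 = 0\{a,b,c} :: ·
  n4 = 0 :: ·
Coarsest stable partition (strong bisimilarity classes):
  B0 = {m0, n0}
  B1 = {m1, n1}
  B2 = {m3, m4, n3, n4}
  B3 = {m2, n2}
m0 ∈ B0, n0 ∈ B0 → same block
Bisimilar ⇒ trace-equivalent.

traces(P) = traces(Q)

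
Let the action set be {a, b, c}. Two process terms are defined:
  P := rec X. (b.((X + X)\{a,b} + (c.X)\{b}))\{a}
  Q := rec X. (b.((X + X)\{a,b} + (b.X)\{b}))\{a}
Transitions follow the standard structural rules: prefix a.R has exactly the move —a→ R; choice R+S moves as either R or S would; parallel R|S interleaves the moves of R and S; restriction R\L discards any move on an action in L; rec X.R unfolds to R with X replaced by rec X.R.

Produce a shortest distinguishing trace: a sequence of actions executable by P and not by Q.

bc

LTS(P): 3 reachable states
  s0 = rec X. (b.((X + X)\{a,b} + (c.X)\{b}))\{a} ⊢ =b=> s1
  s1 = (((rec X. (b.((X + X)\{a,b} + (c.X)\{b}))\{a}) + (rec X. (b.((X + X)\{a,b} + (c.X)\{b}))\{a}))\{a,b} + (c.(rec X. (b.((X + X)\{a,b} + (c.X)\{b}))\{a}))\{b})\{a} ⊢ =c=> s2
  s2 = (rec X. (b.((X + X)\{a,b} + (c.X)\{b}))\{a})\{b}\{a} ⊢ stopped
LTS(Q): 2 reachable states
  t0 = rec X. (b.((X + X)\{a,b} + (b.X)\{b}))\{a} ⊢ =b=> t1
  t1 = (((rec X. (b.((X + X)\{a,b} + (b.X)\{b}))\{a}) + (rec X. (b.((X + X)\{a,b} + (b.X)\{b}))\{a}))\{a,b} + (b.(rec X. (b.((X + X)\{a,b} + (b.X)\{b}))\{a}))\{b})\{a} ⊢ stopped
Run σ = ⟨bc⟩ on P: start {s0}
  after b @ step 1: {s1}
  after c @ step 2: {s2}
  ✓ P
Run σ = ⟨bc⟩ on Q: start {t0}
  after b @ step 1: {t1}
  after c @ step 2: ∅  — Q cannot continue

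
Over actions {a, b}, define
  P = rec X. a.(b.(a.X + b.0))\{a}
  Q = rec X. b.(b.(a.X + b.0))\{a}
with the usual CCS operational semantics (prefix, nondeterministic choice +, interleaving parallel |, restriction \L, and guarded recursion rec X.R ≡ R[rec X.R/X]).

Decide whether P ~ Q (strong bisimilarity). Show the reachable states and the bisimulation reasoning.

Reachable graph of P (4 states):
  u0 = rec X. a.(b.(a.X + b.0))\{a} ⊢ -a-> u1
  u1 = (b.(a.(rec X. a.(b.(a.X + b.0))\{a}) + b.0))\{a} ⊢ -b-> u2
  u2 = (a.(rec X. a.(b.(a.X + b.0))\{a}) + b.0)\{a} ⊢ -b-> u3
  u3 = 0\{a} ⊢ ·
Reachable graph of Q (4 states):
  v0 = rec X. b.(b.(a.X + b.0))\{a} ⊢ -b-> v1
  v1 = (b.(a.(rec X. b.(b.(a.X + b.0))\{a}) + b.0))\{a} ⊢ -b-> v2
  v2 = (a.(rec X. b.(b.(a.X + b.0))\{a}) + b.0)\{a} ⊢ -b-> v3
  v3 = 0\{a} ⊢ ·
Coarsest stable partition (strong bisimilarity classes):
  B0 = {u0}
  B1 = {u1, v1}
  B2 = {u2, v2}
  B3 = {u3, v3}
  B4 = {v0}
u0 ∈ B0, v0 ∈ B4 → different blocks

NO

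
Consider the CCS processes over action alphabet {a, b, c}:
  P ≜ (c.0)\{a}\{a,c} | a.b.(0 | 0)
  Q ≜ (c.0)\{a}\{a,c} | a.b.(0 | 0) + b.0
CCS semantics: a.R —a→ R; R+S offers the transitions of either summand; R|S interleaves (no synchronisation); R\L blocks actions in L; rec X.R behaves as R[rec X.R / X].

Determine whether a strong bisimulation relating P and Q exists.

not bisimilar

LTS(P): 3 reachable states
  p0 = (c.0)\{a}\{a,c} | a.b.(0 | 0) ⊢ --a--▸ p1
  p1 = (c.0)\{a}\{a,c} | b.(0 | 0) ⊢ --b--▸ p2
  p2 = (c.0)\{a}\{a,c} | (0 | 0) ⊢ (no moves)
LTS(Q): 4 reachable states
  q0 = (c.0)\{a}\{a,c} | a.b.(0 | 0) + b.0 ⊢ --a--▸ q1, --b--▸ q2
  q1 = (c.0)\{a}\{a,c} | b.(0 | 0) ⊢ --b--▸ q3
  q2 = 0 ⊢ (no moves)
  q3 = (c.0)\{a}\{a,c} | (0 | 0) ⊢ (no moves)
Coarsest stable partition (strong bisimilarity classes):
  B0 = {p0}
  B1 = {p1, q1}
  B2 = {p2, q2, q3}
  B3 = {q0}
p0 ∈ B0, q0 ∈ B3 → different blocks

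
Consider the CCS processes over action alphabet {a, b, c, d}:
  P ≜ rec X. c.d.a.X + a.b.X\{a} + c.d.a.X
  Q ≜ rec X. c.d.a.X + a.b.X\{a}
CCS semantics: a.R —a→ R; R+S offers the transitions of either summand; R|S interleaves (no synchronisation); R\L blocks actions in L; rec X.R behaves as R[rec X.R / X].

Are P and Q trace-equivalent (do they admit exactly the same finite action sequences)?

YES

Reachable graph of P (7 states):
  p0 = rec X. c.d.a.X + a.b.X\{a} + c.d.a.X | —a→ p1, —c→ p2
  p1 = b.(rec X. c.d.a.X + a.b.X\{a} + c.d.a.X)\{a} | —b→ p3
  p2 = d.a.(rec X. c.d.a.X + a.b.X\{a} + c.d.a.X) | —d→ p4
  p3 = (rec X. c.d.a.X + a.b.X\{a} + c.d.a.X)\{a} | —c→ p5
  p4 = a.(rec X. c.d.a.X + a.b.X\{a} + c.d.a.X) | —a→ p0
  p5 = (d.a.(rec X. c.d.a.X + a.b.X\{a} + c.d.a.X))\{a} | —d→ p6
  p6 = (a.(rec X. c.d.a.X + a.b.X\{a} + c.d.a.X))\{a} | (no moves)
Reachable graph of Q (7 states):
  q0 = rec X. c.d.a.X + a.b.X\{a} | —a→ q1, —c→ q2
  q1 = b.(rec X. c.d.a.X + a.b.X\{a})\{a} | —b→ q3
  q2 = d.a.(rec X. c.d.a.X + a.b.X\{a}) | —d→ q4
  q3 = (rec X. c.d.a.X + a.b.X\{a})\{a} | —c→ q5
  q4 = a.(rec X. c.d.a.X + a.b.X\{a}) | —a→ q0
  q5 = (d.a.(rec X. c.d.a.X + a.b.X\{a}))\{a} | —d→ q6
  q6 = (a.(rec X. c.d.a.X + a.b.X\{a}))\{a} | (no moves)
Coarsest stable partition (strong bisimilarity classes):
  B0 = {p0, q0}
  B1 = {p2, q2}
  B2 = {p4, q4}
  B3 = {p1, q1}
  B4 = {p3, q3}
  B5 = {p5, q5}
  B6 = {p6, q6}
p0 ∈ B0, q0 ∈ B0 → same block
Bisimilar ⇒ trace-equivalent.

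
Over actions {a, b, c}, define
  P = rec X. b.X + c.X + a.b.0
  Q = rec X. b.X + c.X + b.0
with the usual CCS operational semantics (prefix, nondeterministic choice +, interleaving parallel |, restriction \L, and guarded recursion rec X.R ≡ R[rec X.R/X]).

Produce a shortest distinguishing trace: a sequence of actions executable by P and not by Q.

a

P's transition system — 3 states:
  u0 = rec X. b.X + c.X + a.b.0 :: --a--▸ u1, --b--▸ u0, --c--▸ u0
  u1 = b.0 :: --b--▸ u2
  u2 = 0 :: deadlocked
Q's transition system — 2 states:
  v0 = rec X. b.X + c.X + b.0 :: --b--▸ v0, --b--▸ v1, --c--▸ v0
  v1 = 0 :: deadlocked
Executing a from P (initial set {u0}):
  after a @ step 1: {u1}
  — P admits the full trace.
Executing a from Q (initial set {v0}):
  after a @ step 1: ∅ (Q stuck)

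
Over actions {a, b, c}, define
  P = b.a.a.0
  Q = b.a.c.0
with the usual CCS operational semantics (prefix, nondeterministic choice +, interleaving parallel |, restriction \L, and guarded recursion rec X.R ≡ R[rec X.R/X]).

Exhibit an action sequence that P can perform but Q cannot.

Reachable graph of P (4 states):
  p0 = b.a.a.0 has moves -b-> p1
  p1 = a.a.0 has moves -a-> p2
  p2 = a.0 has moves -a-> p3
  p3 = 0 has moves ∅
Reachable graph of Q (4 states):
  q0 = b.a.c.0 has moves -b-> q1
  q1 = a.c.0 has moves -a-> q2
  q2 = c.0 has moves -c-> q3
  q3 = 0 has moves ∅
Run σ = ⟨baa⟩ on P: start {p0}
  after b @ step 1: {p1}
  after a @ step 2: {p2}
  after a @ step 3: {p3}
  P completes σ.
Run σ = ⟨baa⟩ on Q: start {q0}
  after b @ step 1: {q1}
  after a @ step 2: {q2}
  after a @ step 3: ∅  — Q cannot continue

baa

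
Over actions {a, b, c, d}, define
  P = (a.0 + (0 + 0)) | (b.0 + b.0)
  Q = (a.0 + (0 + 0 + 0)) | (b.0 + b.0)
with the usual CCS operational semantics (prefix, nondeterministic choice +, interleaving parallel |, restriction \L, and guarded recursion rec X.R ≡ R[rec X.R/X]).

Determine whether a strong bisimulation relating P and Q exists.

YES

LTS(P): 4 reachable states
  s0 = (a.0 + (0 + 0)) | (b.0 + b.0) | -a-> s1, -b-> s2
  s1 = 0 | (b.0 + b.0) | -b-> s3
  s2 = (a.0 + (0 + 0)) | 0 | -a-> s3
  s3 = 0 | 0 | stopped
LTS(Q): 4 reachable states
  t0 = (a.0 + (0 + 0 + 0)) | (b.0 + b.0) | -a-> t1, -b-> t2
  t1 = 0 | (b.0 + b.0) | -b-> t3
  t2 = (a.0 + (0 + 0 + 0)) | 0 | -a-> t3
  t3 = 0 | 0 | stopped
Partition-refinement fixed point:
  B0 = {s0, t0}
  B1 = {s1, t1}
  B2 = {s3, t3}
  B3 = {s2, t2}
s0 ∈ B0, t0 ∈ B0 → same block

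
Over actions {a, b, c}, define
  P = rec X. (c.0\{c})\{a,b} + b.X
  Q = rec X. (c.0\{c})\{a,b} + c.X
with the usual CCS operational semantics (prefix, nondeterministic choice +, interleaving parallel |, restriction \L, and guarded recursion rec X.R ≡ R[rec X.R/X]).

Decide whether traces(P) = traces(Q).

Reachable graph of P (2 states):
  p0 = rec X. (c.0\{c})\{a,b} + b.X | ··b··> p0, ··c··> p1
  p1 = 0\{c}\{a,b} | (no moves)
Reachable graph of Q (2 states):
  q0 = rec X. (c.0\{c})\{a,b} + c.X | ··c··> q0, ··c··> q1
  q1 = 0\{c}\{a,b} | (no moves)
Trace ⟨b⟩ through P, begin at {p0}:
  after b @ step 1: {p0}
  P completes σ.
Trace ⟨b⟩ through Q, begin at {q0}:
  after b @ step 1: no successor for Q

NO — witness ⟨b⟩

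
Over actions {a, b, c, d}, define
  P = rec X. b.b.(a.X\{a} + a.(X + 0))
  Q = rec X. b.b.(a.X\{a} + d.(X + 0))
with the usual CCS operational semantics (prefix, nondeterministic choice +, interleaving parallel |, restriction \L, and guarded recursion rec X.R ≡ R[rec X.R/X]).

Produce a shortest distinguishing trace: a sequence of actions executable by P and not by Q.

bbabba

P's transition system — 7 states:
  p0 = rec X. b.b.(a.X\{a} + a.(X + 0)) → ··b··> p1
  p1 = b.(a.(rec X. b.b.(a.X\{a} + a.(X + 0)))\{a} + a.((rec X. b.b.(a.X\{a} + a.(X + 0))) + 0)) → ··b··> p2
  p2 = a.(rec X. b.b.(a.X\{a} + a.(X + 0)))\{a} + a.((rec X. b.b.(a.X\{a} + a.(X + 0))) + 0) → ··a··> p3, ··a··> p4
  p3 = (rec X. b.b.(a.X\{a} + a.(X + 0))) + 0 → ··b··> p1
  p4 = (rec X. b.b.(a.X\{a} + a.(X + 0)))\{a} → ··b··> p5
  p5 = (b.(a.(rec X. b.b.(a.X\{a} + a.(X + 0)))\{a} + a.((rec X. b.b.(a.X\{a} + a.(X + 0))) + 0)))\{a} → ··b··> p6
  p6 = (a.(rec X. b.b.(a.X\{a} + a.(X + 0)))\{a} + a.((rec X. b.b.(a.X\{a} + a.(X + 0))) + 0))\{a} → ·
Q's transition system — 8 states:
  q0 = rec X. b.b.(a.X\{a} + d.(X + 0)) → ··b··> q1
  q1 = b.(a.(rec X. b.b.(a.X\{a} + d.(X + 0)))\{a} + d.((rec X. b.b.(a.X\{a} + d.(X + 0))) + 0)) → ··b··> q2
  q2 = a.(rec X. b.b.(a.X\{a} + d.(X + 0)))\{a} + d.((rec X. b.b.(a.X\{a} + d.(X + 0))) + 0) → ··a··> q3, ··d··> q4
  q3 = (rec X. b.b.(a.X\{a} + d.(X + 0)))\{a} → ··b··> q5
  q4 = (rec X. b.b.(a.X\{a} + d.(X + 0))) + 0 → ··b··> q1
  q5 = (b.(a.(rec X. b.b.(a.X\{a} + d.(X + 0)))\{a} + d.((rec X. b.b.(a.X\{a} + d.(X + 0))) + 0)))\{a} → ··b··> q6
  q6 = (a.(rec X. b.b.(a.X\{a} + d.(X + 0)))\{a} + d.((rec X. b.b.(a.X\{a} + d.(X + 0))) + 0))\{a} → ··d··> q7
  q7 = ((rec X. b.b.(a.X\{a} + d.(X + 0))) + 0)\{a} → ··b··> q5
Run σ = ⟨bbabba⟩ on P: start {p0}
  [1] b ⇒ {p1}
  [2] b ⇒ {p2}
  [3] a ⇒ {p3, p4}
  [4] b ⇒ {p1, p5}
  [5] b ⇒ {p2, p6}
  [6] a ⇒ {p3, p4}
  — P admits the full trace.
Run σ = ⟨bbabba⟩ on Q: start {q0}
  [1] b ⇒ {q1}
  [2] b ⇒ {q2}
  [3] a ⇒ {q3}
  [4] b ⇒ {q5}
  [5] b ⇒ {q6}
  [6] a ⇒ ∅ (Q stuck)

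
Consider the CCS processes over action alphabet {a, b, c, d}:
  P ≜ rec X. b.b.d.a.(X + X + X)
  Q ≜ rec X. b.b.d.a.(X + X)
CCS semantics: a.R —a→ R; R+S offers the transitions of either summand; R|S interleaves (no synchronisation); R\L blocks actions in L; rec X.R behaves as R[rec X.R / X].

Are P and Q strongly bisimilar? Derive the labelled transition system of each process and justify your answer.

bisimilar

Reachable graph of P (5 states):
  s0 = rec X. b.b.d.a.(X + X + X) ⊢ ··b··> s1
  s1 = b.d.a.((rec X. b.b.d.a.(X + X + X)) + (rec X. b.b.d.a.(X + X + X)) + (rec X. b.b.d.a.(X + X + X))) ⊢ ··b··> s2
  s2 = d.a.((rec X. b.b.d.a.(X + X + X)) + (rec X. b.b.d.a.(X + X + X)) + (rec X. b.b.d.a.(X + X + X))) ⊢ ··d··> s3
  s3 = a.((rec X. b.b.d.a.(X + X + X)) + (rec X. b.b.d.a.(X + X + X)) + (rec X. b.b.d.a.(X + X + X))) ⊢ ··a··> s4
  s4 = (rec X. b.b.d.a.(X + X + X)) + (rec X. b.b.d.a.(X + X + X)) + (rec X. b.b.d.a.(X + X + X)) ⊢ ··b··> s1
Reachable graph of Q (5 states):
  t0 = rec X. b.b.d.a.(X + X) ⊢ ··b··> t1
  t1 = b.d.a.((rec X. b.b.d.a.(X + X)) + (rec X. b.b.d.a.(X + X))) ⊢ ··b··> t2
  t2 = d.a.((rec X. b.b.d.a.(X + X)) + (rec X. b.b.d.a.(X + X))) ⊢ ··d··> t3
  t3 = a.((rec X. b.b.d.a.(X + X)) + (rec X. b.b.d.a.(X + X))) ⊢ ··a··> t4
  t4 = (rec X. b.b.d.a.(X + X)) + (rec X. b.b.d.a.(X + X)) ⊢ ··b··> t1
Coarsest stable partition (strong bisimilarity classes):
  B0 = {s0, s4, t0, t4}
  B1 = {s1, t1}
  B2 = {s2, t2}
  B3 = {s3, t3}
s0 ∈ B0, t0 ∈ B0 → same block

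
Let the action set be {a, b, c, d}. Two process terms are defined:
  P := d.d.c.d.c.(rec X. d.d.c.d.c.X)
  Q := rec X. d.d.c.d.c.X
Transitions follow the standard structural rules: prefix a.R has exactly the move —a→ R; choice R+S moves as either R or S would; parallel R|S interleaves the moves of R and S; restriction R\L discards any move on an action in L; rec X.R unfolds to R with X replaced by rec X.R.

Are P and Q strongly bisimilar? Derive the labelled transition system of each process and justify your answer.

bisimilar

Reachable graph of P (6 states):
  m0 = d.d.c.d.c.(rec X. d.d.c.d.c.X) has moves -d-> m1
  m1 = d.c.d.c.(rec X. d.d.c.d.c.X) has moves -d-> m2
  m2 = c.d.c.(rec X. d.d.c.d.c.X) has moves -c-> m3
  m3 = d.c.(rec X. d.d.c.d.c.X) has moves -d-> m4
  m4 = c.(rec X. d.d.c.d.c.X) has moves -c-> m5
  m5 = rec X. d.d.c.d.c.X has moves -d-> m1
Reachable graph of Q (5 states):
  n0 = rec X. d.d.c.d.c.X has moves -d-> n1
  n1 = d.c.d.c.(rec X. d.d.c.d.c.X) has moves -d-> n2
  n2 = c.d.c.(rec X. d.d.c.d.c.X) has moves -c-> n3
  n3 = d.c.(rec X. d.d.c.d.c.X) has moves -d-> n4
  n4 = c.(rec X. d.d.c.d.c.X) has moves -c-> n0
Bisimilarity quotient blocks:
  B0 = {m0, m5, n0}
  B1 = {m1, n1}
  B2 = {m2, n2}
  B3 = {m3, n3}
  B4 = {m4, n4}
m0 ∈ B0, n0 ∈ B0 → same block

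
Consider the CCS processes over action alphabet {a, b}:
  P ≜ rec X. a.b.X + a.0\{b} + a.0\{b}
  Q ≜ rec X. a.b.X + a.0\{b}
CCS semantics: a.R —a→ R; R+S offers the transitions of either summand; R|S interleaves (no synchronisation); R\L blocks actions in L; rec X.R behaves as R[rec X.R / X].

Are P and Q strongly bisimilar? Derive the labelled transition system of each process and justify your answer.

bisimilar

Reachable graph of P (3 states):
  m0 = rec X. a.b.X + a.0\{b} + a.0\{b} | —a→ m1, —a→ m2
  m1 = 0\{b} | ∅
  m2 = b.(rec X. a.b.X + a.0\{b} + a.0\{b}) | —b→ m0
Reachable graph of Q (3 states):
  n0 = rec X. a.b.X + a.0\{b} | —a→ n1, —a→ n2
  n1 = 0\{b} | ∅
  n2 = b.(rec X. a.b.X + a.0\{b}) | —b→ n0
Bisimilarity quotient blocks:
  B0 = {m0, n0}
  B1 = {m2, n2}
  B2 = {m1, n1}
m0 ∈ B0, n0 ∈ B0 → same block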